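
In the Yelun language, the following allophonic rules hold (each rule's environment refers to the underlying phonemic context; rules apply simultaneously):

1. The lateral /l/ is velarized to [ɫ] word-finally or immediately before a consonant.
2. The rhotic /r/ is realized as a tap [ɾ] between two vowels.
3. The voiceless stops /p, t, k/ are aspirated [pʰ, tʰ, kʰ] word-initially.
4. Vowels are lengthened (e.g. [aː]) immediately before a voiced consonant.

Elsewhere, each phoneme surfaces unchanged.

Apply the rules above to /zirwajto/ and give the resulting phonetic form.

/z/ stays [z].
Rule 4 applies to /i/ (between /z/ and /r/: before a voiced consonant) → [iː].
/r/ — between /i/ and /w/; rule 2 does not apply here → [r].
/w/ (between /r/ and /a/): no rule targets it → [w].
Rule 4 applies to /a/ (between /w/ and /j/: before a voiced consonant) → [aː].
/j/ — not in any rule's target class → [j].
/t/ (between /j/ and /o/) is in the target of rule 3 but the environment (word-initially) is not met → [t].
/o/ (word-final) is in the target of rule 4 but the environment (before a voiced consonant) is not met → [o].

[ziːrwaːjto]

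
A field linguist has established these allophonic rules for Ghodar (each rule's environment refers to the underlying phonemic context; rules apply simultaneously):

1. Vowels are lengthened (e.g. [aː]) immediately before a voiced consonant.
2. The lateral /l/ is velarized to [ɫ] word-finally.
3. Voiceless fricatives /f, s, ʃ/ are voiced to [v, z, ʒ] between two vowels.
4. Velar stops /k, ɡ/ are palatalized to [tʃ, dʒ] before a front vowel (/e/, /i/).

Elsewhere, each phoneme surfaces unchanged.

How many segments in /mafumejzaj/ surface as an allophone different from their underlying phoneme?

4

Segments that undergo a rule: /f/ → [v] (rule 3); /u/ → [uː] (rule 1); /e/ → [eː] (rule 1); /a/ → [aː] (rule 1).
All other segments surface unchanged.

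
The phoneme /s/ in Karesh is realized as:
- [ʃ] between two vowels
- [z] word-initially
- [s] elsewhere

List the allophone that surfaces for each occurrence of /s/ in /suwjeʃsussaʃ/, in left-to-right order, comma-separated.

Occurrence 1 (position 1): word-initially → [z].
Occurrence 2 (position 7): no conditioning environment matches → elsewhere allophone [s].
Occurrence 3 (position 9): no conditioning environment matches → elsewhere allophone [s].
Occurrence 4 (position 10): no conditioning environment matches → elsewhere allophone [s].

[z], [s], [s], [s]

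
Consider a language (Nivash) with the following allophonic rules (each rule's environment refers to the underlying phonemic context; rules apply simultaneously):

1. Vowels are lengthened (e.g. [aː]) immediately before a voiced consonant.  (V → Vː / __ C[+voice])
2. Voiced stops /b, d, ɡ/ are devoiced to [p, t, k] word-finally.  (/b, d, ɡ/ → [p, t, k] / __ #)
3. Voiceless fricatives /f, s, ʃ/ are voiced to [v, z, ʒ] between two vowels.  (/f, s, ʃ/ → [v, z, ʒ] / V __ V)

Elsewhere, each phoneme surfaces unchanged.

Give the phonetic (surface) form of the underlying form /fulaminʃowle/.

/f/ — word-initial; rule 3 does not apply here → [f].
/u/ (between /f/ and /l/) occurs before a voiced consonant → [uː] by rule 1.
/l/ (between /u/ and /a/): no rule targets it → [l].
Rule 1 applies to /a/ (between /l/ and /m/: before a voiced consonant) → [aː].
/m/ — not in any rule's target class → [m].
/i/ (between /m/ and /n/): before a voiced consonant, so rule 1 applies → [iː].
/n/ (between /i/ and /ʃ/): no rule targets it → [n].
/ʃ/ (between /n/ and /o/): rule 3 targets it, but not between two vowels → unchanged [ʃ].
/o/ (between /ʃ/ and /w/): before a voiced consonant, so rule 1 applies → [oː].
/w/ — not in any rule's target class → [w].
/l/ (between /w/ and /e/) is unaffected → [l].
/e/ — word-final; rule 1 does not apply here → [e].

[fuːlaːmiːnʃoːwle]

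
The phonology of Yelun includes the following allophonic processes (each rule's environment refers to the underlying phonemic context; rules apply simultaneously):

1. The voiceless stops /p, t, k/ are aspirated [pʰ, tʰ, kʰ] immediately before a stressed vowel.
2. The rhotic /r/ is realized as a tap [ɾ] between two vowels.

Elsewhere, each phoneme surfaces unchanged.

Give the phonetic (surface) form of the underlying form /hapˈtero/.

/h/ — not in any rule's target class → [h].
/a/ stays [a].
/p/ (between /a/ and /t/): rule 1 targets it, but not immediately before a stressed vowel → unchanged [p].
Rule 1 applies to /t/ (between /p/ and /e/: immediately before a stressed vowel) → [tʰ].
/e/ (between /t/ and /r/): no rule targets it → [e].
/r/ (between /e/ and /o/) occurs between two vowels → [ɾ] by rule 2.
/o/ — not in any rule's target class → [o].

[hapˈtʰeɾo]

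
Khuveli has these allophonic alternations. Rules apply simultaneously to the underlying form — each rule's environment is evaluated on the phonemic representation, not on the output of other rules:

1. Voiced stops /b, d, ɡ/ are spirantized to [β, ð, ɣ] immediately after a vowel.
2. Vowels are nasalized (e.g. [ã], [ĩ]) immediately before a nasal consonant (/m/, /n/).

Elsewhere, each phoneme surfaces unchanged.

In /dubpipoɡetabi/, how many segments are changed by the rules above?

3

Segments that undergo a rule: /b/ → [β] (rule 1); /ɡ/ → [ɣ] (rule 1); /b/ → [β] (rule 1).
All other segments surface unchanged.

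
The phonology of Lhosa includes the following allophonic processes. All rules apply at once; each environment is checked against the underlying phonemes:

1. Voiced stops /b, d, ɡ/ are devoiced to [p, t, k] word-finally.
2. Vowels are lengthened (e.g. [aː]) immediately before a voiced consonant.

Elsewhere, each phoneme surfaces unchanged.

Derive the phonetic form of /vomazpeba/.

/v/ stays [v].
/o/ (between /v/ and /m/): before a voiced consonant, so rule 2 applies → [oː].
/m/ (between /o/ and /a/) is unaffected → [m].
/a/ meets the environment for rule 2 (before a voiced consonant) → [aː].
/z/ (between /a/ and /p/): no rule targets it → [z].
/p/ (between /z/ and /e/) is unaffected → [p].
Rule 2 applies to /e/ (between /p/ and /b/: before a voiced consonant) → [eː].
/b/ — between /e/ and /a/; rule 1 does not apply here → [b].
/a/ (word-final): rule 2 targets it, but not before a voiced consonant → unchanged [a].

[voːmaːzpeːba]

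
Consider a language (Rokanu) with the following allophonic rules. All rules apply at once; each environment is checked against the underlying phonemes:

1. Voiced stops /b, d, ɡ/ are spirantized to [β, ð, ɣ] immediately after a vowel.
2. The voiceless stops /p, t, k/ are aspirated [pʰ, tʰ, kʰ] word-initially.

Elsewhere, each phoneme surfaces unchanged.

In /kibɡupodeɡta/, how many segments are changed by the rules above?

Segments that undergo a rule: /k/ → [kʰ] (rule 2); /b/ → [β] (rule 1); /d/ → [ð] (rule 1); /ɡ/ → [ɣ] (rule 1).
All other segments surface unchanged.

4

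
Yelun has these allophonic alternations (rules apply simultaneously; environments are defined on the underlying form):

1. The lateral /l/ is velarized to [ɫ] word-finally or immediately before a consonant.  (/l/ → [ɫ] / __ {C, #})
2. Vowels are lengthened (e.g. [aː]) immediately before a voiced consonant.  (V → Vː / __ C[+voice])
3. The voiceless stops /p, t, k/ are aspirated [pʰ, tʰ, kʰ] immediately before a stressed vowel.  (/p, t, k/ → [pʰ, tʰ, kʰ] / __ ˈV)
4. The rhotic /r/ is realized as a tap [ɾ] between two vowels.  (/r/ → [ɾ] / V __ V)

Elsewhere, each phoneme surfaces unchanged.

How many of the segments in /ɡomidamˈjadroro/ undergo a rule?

Segments that undergo a rule: /o/ → [oː] (rule 2); /i/ → [iː] (rule 2); /a/ → [aː] (rule 2); /a/ → [aː] (rule 2); /o/ → [oː] (rule 2); /r/ → [ɾ] (rule 4).
All other segments surface unchanged.

6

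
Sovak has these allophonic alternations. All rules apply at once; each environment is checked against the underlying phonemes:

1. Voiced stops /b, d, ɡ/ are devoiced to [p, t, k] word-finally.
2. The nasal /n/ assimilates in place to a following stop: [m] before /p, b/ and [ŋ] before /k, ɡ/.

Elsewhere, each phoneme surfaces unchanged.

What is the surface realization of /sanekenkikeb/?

/s/ — not in any rule's target class → [s].
/a/ (between /s/ and /n/): no rule targets it → [a].
/n/ (between /a/ and /e/): rule 2 targets it, but not before a labial or velar stop → unchanged [n].
/e/ stays [e].
/k/ (between /e/ and /e/) is unaffected → [k].
/e/ stays [e].
/n/ (between /e/ and /k/) occurs before a labial or velar stop → [ŋ] by rule 2.
/k/ — not in any rule's target class → [k].
/i/ — not in any rule's target class → [i].
/k/ — not in any rule's target class → [k].
/e/ stays [e].
/b/ meets the environment for rule 1 (word-finally) → [p].

[sanekeŋkikep]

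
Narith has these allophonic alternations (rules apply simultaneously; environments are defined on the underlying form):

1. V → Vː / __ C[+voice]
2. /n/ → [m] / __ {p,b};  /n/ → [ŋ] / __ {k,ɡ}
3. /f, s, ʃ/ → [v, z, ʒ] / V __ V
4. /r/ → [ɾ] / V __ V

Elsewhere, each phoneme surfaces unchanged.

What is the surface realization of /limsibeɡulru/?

/l/ — not in any rule's target class → [l].
/i/ (between /l/ and /m/) occurs before a voiced consonant → [iː] by rule 1.
/m/ stays [m].
/s/ (between /m/ and /i/) is in the target of rule 3 but the environment (between two vowels) is not met → [s].
Rule 1 applies to /i/ (between /s/ and /b/: before a voiced consonant) → [iː].
/b/ — not in any rule's target class → [b].
/e/ (between /b/ and /ɡ/): before a voiced consonant, so rule 1 applies → [eː].
/ɡ/ stays [ɡ].
/u/ — between /ɡ/ and /l/, before a voiced consonant — surfaces as [uː] (rule 1).
/l/ (between /u/ and /r/) is unaffected → [l].
/r/ (between /l/ and /u/) is in the target of rule 4 but the environment (between two vowels) is not met → [r].
/u/ (word-final) is in the target of rule 1 but the environment (before a voiced consonant) is not met → [u].

[liːmsiːbeːɡuːlru]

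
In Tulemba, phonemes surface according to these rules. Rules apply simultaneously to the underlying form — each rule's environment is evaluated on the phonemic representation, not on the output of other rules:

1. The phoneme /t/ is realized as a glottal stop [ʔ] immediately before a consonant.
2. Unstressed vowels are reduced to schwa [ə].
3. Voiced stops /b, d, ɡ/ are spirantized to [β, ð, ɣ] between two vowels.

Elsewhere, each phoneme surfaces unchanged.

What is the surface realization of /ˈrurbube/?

[ˈrurbəβə]

/r/ (word-initial): no rule targets it → [r].
/u/ (between /r/ and /r/) is in the target of rule 2 but the environment (in an unstressed syllable) is not met → [u].
/r/ stays [r].
/b/ (between /r/ and /u/) is in the target of rule 3 but the environment (between two vowels) is not met → [b].
/u/ (between /b/ and /b/) occurs in an unstressed syllable → [ə] by rule 2.
/b/ (between /u/ and /e/): between two vowels, so rule 3 applies → [β].
/e/ (word-final): in an unstressed syllable, so rule 2 applies → [ə].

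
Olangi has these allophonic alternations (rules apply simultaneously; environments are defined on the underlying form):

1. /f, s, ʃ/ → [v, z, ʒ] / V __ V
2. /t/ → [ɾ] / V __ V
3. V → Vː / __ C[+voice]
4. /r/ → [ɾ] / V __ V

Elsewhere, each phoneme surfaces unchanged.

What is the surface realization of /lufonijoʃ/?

/l/ stays [l].
/u/ (between /l/ and /f/): rule 3 targets it, but not before a voiced consonant → unchanged [u].
/f/ meets the environment for rule 1 (between two vowels) → [v].
/o/ meets the environment for rule 3 (before a voiced consonant) → [oː].
/n/ stays [n].
/i/ (between /n/ and /j/) occurs before a voiced consonant → [iː] by rule 3.
/j/ (between /i/ and /o/): no rule targets it → [j].
/o/ (between /j/ and /ʃ/) fails the environment for rule 3, so it stays [o].
/ʃ/ (word-final) fails the environment for rule 1, so it stays [ʃ].

[luvoːniːjoʃ]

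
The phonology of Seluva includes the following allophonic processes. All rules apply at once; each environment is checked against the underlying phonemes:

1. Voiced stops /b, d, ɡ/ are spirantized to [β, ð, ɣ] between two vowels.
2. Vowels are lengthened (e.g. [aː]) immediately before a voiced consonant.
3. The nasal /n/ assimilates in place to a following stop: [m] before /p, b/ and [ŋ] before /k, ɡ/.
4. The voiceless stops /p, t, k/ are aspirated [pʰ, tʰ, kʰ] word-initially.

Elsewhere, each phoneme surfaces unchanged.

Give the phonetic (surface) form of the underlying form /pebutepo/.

[pʰeːβutepo]

/p/ (word-initial) occurs word-initially → [pʰ] by rule 4.
/e/ (between /p/ and /b/): before a voiced consonant, so rule 2 applies → [eː].
/b/ meets the environment for rule 1 (between two vowels) → [β].
/u/ (between /b/ and /t/): rule 2 targets it, but not before a voiced consonant → unchanged [u].
/t/ (between /u/ and /e/): rule 4 targets it, but not word-initially → unchanged [t].
/e/ (between /t/ and /p/): rule 2 targets it, but not before a voiced consonant → unchanged [e].
/p/ — between /e/ and /o/; rule 4 does not apply here → [p].
/o/ (word-final): rule 2 targets it, but not before a voiced consonant → unchanged [o].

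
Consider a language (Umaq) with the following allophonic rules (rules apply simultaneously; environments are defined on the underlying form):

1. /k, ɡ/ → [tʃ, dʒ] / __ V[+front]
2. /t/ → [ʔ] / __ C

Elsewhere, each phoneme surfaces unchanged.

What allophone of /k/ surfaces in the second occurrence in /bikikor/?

/k/ (between /i/ and /o/): rule 1 targets it, but not before a front vowel → unchanged [k].

[k]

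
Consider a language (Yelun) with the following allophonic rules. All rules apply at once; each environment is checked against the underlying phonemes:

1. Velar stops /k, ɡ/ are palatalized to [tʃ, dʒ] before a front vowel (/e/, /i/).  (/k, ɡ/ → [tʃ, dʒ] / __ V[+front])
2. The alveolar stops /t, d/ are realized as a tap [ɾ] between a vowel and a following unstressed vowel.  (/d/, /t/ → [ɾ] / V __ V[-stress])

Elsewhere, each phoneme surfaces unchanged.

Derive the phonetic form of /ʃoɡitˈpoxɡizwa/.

Rule 1 applies to /ɡ/ (between /o/ and /i/: before a front vowel) → [dʒ].
/t/ (between /i/ and /p/): rule 2 targets it, but not between a vowel and a following unstressed vowel → unchanged [t].
/ɡ/ (between /x/ and /i/): before a front vowel, so rule 1 applies → [dʒ].

[ʃodʒitˈpoxdʒizwa]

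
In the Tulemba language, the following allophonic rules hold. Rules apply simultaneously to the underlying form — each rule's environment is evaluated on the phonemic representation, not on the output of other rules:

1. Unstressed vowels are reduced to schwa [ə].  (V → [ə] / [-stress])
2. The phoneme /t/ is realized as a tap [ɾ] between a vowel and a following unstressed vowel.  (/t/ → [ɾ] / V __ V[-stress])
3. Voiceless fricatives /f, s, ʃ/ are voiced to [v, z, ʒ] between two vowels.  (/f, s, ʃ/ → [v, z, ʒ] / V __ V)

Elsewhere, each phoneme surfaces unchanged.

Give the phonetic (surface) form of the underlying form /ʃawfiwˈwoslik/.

[ʃəwfəwˈwoslək]

/ʃ/ (word-initial): rule 3 targets it, but not between two vowels → unchanged [ʃ].
/a/ — between /ʃ/ and /w/, in an unstressed syllable — surfaces as [ə] (rule 1).
/w/ — not in any rule's target class → [w].
/f/ (between /w/ and /i/) fails the environment for rule 3, so it stays [f].
/i/ — between /f/ and /w/, in an unstressed syllable — surfaces as [ə] (rule 1).
/w/ (between /i/ and /w/) is unaffected → [w].
/w/ stays [w].
/o/ — between /w/ and /s/; rule 1 does not apply here → [o].
/s/ (between /o/ and /l/): rule 3 targets it, but not between two vowels → unchanged [s].
/l/ stays [l].
/i/ (between /l/ and /k/) occurs in an unstressed syllable → [ə] by rule 1.
/k/ (word-final): no rule targets it → [k].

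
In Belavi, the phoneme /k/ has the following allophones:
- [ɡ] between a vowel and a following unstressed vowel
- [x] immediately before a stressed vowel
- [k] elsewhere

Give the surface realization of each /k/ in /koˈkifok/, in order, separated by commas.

Occurrence 1 (position 1): no conditioning environment matches → elsewhere allophone [k].
Occurrence 2 (position 3): immediately before a stressed vowel → [x].
Occurrence 3 (position 7): no conditioning environment matches → elsewhere allophone [k].

[k], [x], [k]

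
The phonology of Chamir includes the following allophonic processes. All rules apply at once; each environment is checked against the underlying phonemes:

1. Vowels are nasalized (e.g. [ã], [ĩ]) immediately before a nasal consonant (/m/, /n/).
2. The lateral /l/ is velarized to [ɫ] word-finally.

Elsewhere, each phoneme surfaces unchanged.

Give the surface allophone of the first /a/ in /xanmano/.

/a/ (between /x/ and /n/) occurs before a nasal consonant → [ã] by rule 1.

[ã]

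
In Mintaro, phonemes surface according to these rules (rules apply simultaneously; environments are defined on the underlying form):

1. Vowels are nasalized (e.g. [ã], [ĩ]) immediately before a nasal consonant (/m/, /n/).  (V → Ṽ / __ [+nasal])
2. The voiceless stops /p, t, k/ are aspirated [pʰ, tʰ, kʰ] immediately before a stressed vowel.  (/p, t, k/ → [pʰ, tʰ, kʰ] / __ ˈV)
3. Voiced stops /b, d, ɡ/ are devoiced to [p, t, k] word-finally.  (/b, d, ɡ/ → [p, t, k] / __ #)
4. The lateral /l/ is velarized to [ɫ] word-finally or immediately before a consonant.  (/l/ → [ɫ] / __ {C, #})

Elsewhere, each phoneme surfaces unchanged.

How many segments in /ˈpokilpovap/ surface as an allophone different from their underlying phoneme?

2

Segments that undergo a rule: /p/ → [pʰ] (rule 2); /l/ → [ɫ] (rule 4).
All other segments surface unchanged.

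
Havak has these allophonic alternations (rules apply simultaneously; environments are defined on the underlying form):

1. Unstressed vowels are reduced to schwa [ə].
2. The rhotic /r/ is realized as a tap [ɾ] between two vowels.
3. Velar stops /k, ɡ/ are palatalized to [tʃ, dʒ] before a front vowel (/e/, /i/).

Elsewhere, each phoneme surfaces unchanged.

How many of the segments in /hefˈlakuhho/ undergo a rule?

Segments that undergo a rule: /e/ → [ə] (rule 1); /u/ → [ə] (rule 1); /o/ → [ə] (rule 1).
All other segments surface unchanged.

3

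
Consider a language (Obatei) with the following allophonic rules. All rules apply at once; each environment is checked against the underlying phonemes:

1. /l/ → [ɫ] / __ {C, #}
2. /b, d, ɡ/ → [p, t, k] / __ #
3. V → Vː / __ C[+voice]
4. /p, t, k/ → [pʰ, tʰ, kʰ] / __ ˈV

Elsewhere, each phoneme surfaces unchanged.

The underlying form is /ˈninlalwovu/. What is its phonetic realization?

/i/ (between /n/ and /n/) occurs before a voiced consonant → [iː] by rule 3.
/l/ — between /n/ and /a/; rule 1 does not apply here → [l].
/a/ (between /l/ and /l/): before a voiced consonant, so rule 3 applies → [aː].
Rule 1 applies to /l/ (between /a/ and /w/: word-finally or immediately before a consonant) → [ɫ].
/o/ — between /w/ and /v/, before a voiced consonant — surfaces as [oː] (rule 3).
/u/ — word-final; rule 3 does not apply here → [u].

[ˈniːnlaːɫwoːvu]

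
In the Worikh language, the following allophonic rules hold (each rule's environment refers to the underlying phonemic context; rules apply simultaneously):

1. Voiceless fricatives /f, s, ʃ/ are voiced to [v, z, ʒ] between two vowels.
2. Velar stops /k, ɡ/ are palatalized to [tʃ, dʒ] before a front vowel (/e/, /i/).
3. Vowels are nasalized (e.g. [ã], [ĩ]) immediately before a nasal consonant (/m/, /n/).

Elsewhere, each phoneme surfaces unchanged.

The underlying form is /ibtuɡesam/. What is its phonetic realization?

[ibtudʒezãm]

/i/ (word-initial): rule 3 targets it, but not before a nasal consonant → unchanged [i].
/b/ — not in any rule's target class → [b].
/t/ (between /b/ and /u/) is unaffected → [t].
/u/ — between /t/ and /ɡ/; rule 3 does not apply here → [u].
Rule 2 applies to /ɡ/ (between /u/ and /e/: before a front vowel) → [dʒ].
/e/ (between /ɡ/ and /s/) fails the environment for rule 3, so it stays [e].
/s/ — between /e/ and /a/, between two vowels — surfaces as [z] (rule 1).
/a/ — between /s/ and /m/, before a nasal consonant — surfaces as [ã] (rule 3).
/m/ (word-final): no rule targets it → [m].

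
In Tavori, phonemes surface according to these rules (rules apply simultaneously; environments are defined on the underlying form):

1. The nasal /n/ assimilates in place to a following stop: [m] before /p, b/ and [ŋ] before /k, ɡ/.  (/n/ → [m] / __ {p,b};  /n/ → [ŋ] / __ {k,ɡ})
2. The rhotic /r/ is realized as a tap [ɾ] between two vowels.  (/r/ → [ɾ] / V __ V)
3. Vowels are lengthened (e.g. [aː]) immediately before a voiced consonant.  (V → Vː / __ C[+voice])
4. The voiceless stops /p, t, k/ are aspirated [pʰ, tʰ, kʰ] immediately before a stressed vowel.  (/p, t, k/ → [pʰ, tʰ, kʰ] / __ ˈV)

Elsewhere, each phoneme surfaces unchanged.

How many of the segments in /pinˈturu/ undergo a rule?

4

Segments that undergo a rule: /i/ → [iː] (rule 3); /t/ → [tʰ] (rule 4); /u/ → [uː] (rule 3); /r/ → [ɾ] (rule 2).
All other segments surface unchanged.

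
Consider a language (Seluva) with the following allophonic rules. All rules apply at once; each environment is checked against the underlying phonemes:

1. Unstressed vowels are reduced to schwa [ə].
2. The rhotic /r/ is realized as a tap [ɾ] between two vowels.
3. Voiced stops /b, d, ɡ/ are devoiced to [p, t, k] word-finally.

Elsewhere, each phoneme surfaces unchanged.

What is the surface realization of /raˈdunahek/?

[rəˈdunəhək]

/r/ (word-initial): rule 2 targets it, but not between two vowels → unchanged [r].
/a/ (between /r/ and /d/) occurs in an unstressed syllable → [ə] by rule 1.
/d/ (between /a/ and /u/) is in the target of rule 3 but the environment (word-finally) is not met → [d].
/u/ (between /d/ and /n/) is in the target of rule 1 but the environment (in an unstressed syllable) is not met → [u].
Rule 1 applies to /a/ (between /n/ and /h/: in an unstressed syllable) → [ə].
/e/ (between /h/ and /k/): in an unstressed syllable, so rule 1 applies → [ə].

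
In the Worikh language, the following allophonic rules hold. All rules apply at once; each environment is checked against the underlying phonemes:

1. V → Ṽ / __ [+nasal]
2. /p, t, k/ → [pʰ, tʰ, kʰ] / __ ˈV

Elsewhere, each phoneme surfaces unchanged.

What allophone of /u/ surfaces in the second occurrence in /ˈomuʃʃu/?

/u/ — word-final; rule 1 does not apply here → [u].

[u]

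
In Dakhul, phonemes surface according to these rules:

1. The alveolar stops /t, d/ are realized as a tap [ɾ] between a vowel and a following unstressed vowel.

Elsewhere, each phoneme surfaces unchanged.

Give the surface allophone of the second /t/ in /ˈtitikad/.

Rule 1 applies to /t/ (between /i/ and /i/: between a vowel and a following unstressed vowel) → [ɾ].

[ɾ]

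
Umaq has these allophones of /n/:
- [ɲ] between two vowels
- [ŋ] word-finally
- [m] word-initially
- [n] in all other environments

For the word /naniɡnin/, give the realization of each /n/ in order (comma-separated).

Occurrence 1 (position 1): word-initially → [m].
Occurrence 2 (position 3): between two vowels → [ɲ].
Occurrence 3 (position 6): no conditioning environment matches → elsewhere allophone [n].
Occurrence 4 (position 8): word-finally → [ŋ].

[m], [ɲ], [n], [ŋ]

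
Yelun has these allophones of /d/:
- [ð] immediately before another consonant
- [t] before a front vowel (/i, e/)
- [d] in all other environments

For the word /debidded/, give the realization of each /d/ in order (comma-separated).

Occurrence 1 (position 1): before a front vowel (/i, e/) → [t].
Occurrence 2 (position 5): immediately before another consonant → [ð].
Occurrence 3 (position 6): before a front vowel (/i, e/) → [t].
Occurrence 4 (position 8): no conditioning environment matches → elsewhere allophone [d].

[t], [ð], [t], [d]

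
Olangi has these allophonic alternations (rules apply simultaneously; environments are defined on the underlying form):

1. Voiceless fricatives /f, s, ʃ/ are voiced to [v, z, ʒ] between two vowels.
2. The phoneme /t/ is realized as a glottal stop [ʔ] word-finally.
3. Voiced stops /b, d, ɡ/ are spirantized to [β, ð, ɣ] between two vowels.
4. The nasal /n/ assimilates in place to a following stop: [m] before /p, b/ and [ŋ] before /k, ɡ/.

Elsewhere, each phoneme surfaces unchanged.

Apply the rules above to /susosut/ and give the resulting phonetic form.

/s/ — word-initial; rule 1 does not apply here → [s].
/u/ (between /s/ and /s/) is unaffected → [u].
/s/ meets the environment for rule 1 (between two vowels) → [z].
/o/ (between /s/ and /s/): no rule targets it → [o].
/s/ (between /o/ and /u/): between two vowels, so rule 1 applies → [z].
/u/ stays [u].
/t/ (word-final) occurs word-finally → [ʔ] by rule 2.

[suzozuʔ]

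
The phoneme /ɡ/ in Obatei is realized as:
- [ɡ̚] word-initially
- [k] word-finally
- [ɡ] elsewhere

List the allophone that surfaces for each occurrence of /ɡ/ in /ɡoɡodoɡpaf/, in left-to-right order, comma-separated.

Occurrence 1 (position 1): word-initially → [ɡ̚].
Occurrence 2 (position 3): no conditioning environment matches → elsewhere allophone [ɡ].
Occurrence 3 (position 7): no conditioning environment matches → elsewhere allophone [ɡ].

[ɡ̚], [ɡ], [ɡ]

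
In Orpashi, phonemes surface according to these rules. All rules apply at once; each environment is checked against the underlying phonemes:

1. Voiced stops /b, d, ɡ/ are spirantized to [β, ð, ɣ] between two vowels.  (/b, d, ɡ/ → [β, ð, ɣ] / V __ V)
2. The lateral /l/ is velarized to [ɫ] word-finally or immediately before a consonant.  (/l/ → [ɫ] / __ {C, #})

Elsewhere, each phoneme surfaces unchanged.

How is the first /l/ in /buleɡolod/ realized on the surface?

[l]

/l/ (between /u/ and /e/) is in the target of rule 2 but the environment (word-finally or immediately before a consonant) is not met → [l].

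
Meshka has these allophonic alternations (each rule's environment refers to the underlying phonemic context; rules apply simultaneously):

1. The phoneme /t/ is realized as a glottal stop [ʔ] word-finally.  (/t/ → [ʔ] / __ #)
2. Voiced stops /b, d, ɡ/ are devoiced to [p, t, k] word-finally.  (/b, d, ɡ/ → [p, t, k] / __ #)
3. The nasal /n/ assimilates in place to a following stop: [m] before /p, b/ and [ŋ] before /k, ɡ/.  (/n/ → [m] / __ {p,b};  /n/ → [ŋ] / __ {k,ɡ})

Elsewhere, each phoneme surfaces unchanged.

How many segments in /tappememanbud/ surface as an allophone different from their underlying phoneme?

2

Segments that undergo a rule: /n/ → [m] (rule 3); /d/ → [t] (rule 2).
All other segments surface unchanged.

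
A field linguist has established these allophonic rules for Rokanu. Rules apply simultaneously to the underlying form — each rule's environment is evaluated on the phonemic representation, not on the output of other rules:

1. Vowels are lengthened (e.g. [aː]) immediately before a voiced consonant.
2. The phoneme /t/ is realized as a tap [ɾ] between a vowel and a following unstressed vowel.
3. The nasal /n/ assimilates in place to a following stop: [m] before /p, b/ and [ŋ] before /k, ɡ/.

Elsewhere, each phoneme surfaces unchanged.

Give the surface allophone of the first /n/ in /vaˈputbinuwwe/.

/n/ — between /i/ and /u/; rule 3 does not apply here → [n].

[n]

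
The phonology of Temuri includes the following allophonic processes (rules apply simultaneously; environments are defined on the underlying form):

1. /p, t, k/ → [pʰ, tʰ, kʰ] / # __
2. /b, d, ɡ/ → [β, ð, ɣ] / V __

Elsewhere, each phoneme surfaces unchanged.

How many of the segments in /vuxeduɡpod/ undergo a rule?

3

Segments that undergo a rule: /d/ → [ð] (rule 2); /ɡ/ → [ɣ] (rule 2); /d/ → [ð] (rule 2).
All other segments surface unchanged.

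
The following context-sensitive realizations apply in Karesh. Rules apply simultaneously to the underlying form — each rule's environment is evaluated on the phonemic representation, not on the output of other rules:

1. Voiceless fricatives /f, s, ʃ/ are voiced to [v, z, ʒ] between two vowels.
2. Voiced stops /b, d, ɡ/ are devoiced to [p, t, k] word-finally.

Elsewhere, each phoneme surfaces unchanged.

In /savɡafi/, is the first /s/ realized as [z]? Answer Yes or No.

/s/ (word-initial): rule 1 targets it, but not between two vowels → unchanged [s].
The actual realization is [s], not [z].

No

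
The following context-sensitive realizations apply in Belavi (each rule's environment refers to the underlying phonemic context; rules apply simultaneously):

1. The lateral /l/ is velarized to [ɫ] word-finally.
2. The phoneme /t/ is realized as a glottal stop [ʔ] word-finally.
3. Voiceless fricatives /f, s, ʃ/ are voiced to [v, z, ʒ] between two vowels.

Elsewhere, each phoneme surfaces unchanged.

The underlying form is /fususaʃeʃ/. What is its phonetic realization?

/f/ (word-initial) is in the target of rule 3 but the environment (between two vowels) is not met → [f].
/u/ — not in any rule's target class → [u].
/s/ — between /u/ and /u/, between two vowels — surfaces as [z] (rule 3).
/u/ — not in any rule's target class → [u].
Rule 3 applies to /s/ (between /u/ and /a/: between two vowels) → [z].
/a/ stays [a].
Rule 3 applies to /ʃ/ (between /a/ and /e/: between two vowels) → [ʒ].
/e/ (between /ʃ/ and /ʃ/) is unaffected → [e].
/ʃ/ (word-final): rule 3 targets it, but not between two vowels → unchanged [ʃ].

[fuzuzaʒeʃ]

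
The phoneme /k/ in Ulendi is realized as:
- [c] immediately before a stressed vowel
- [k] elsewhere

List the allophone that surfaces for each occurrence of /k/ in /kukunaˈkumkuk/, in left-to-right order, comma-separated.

[k], [k], [c], [k], [k]

Occurrence 1 (position 1): no conditioning environment matches → elsewhere allophone [k].
Occurrence 2 (position 3): no conditioning environment matches → elsewhere allophone [k].
Occurrence 3 (position 7): immediately before a stressed vowel → [c].
Occurrence 4 (position 10): no conditioning environment matches → elsewhere allophone [k].
Occurrence 5 (position 12): no conditioning environment matches → elsewhere allophone [k].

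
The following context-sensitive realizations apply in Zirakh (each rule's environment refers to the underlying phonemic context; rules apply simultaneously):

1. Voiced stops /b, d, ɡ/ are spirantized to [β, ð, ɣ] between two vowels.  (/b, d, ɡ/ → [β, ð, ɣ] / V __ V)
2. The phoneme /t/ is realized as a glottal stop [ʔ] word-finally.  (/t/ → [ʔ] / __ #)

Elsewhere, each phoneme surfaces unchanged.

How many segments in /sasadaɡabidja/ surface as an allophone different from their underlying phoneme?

Segments that undergo a rule: /d/ → [ð] (rule 1); /ɡ/ → [ɣ] (rule 1); /b/ → [β] (rule 1).
All other segments surface unchanged.

3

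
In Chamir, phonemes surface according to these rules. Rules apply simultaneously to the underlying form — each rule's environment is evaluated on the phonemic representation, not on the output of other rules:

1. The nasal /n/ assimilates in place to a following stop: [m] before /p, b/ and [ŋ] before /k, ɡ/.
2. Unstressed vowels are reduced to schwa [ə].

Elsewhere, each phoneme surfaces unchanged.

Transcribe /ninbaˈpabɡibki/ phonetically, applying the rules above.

/n/ (word-initial) fails the environment for rule 1, so it stays [n].
/i/ — between /n/ and /n/, in an unstressed syllable — surfaces as [ə] (rule 2).
Rule 1 applies to /n/ (between /i/ and /b/: before a labial or velar stop) → [m].
/b/ (between /n/ and /a/): no rule targets it → [b].
/a/ — between /b/ and /p/, in an unstressed syllable — surfaces as [ə] (rule 2).
/p/ (between /a/ and /a/): no rule targets it → [p].
/a/ (between /p/ and /b/): rule 2 targets it, but not in an unstressed syllable → unchanged [a].
/b/ — not in any rule's target class → [b].
/ɡ/ (between /b/ and /i/) is unaffected → [ɡ].
/i/ — between /ɡ/ and /b/, in an unstressed syllable — surfaces as [ə] (rule 2).
/b/ (between /i/ and /k/): no rule targets it → [b].
/k/ — not in any rule's target class → [k].
/i/ meets the environment for rule 2 (in an unstressed syllable) → [ə].

[nəmbəˈpabɡəbkə]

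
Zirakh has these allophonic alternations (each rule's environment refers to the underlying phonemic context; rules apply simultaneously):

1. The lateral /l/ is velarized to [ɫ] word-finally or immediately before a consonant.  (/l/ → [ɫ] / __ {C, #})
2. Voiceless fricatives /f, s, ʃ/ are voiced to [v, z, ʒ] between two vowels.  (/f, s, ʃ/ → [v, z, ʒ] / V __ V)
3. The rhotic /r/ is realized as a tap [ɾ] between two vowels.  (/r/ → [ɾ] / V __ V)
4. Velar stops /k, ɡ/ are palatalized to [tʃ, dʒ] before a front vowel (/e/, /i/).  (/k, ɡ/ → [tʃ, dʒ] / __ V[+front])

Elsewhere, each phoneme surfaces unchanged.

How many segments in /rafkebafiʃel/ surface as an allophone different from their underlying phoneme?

Segments that undergo a rule: /k/ → [tʃ] (rule 4); /f/ → [v] (rule 2); /ʃ/ → [ʒ] (rule 2); /l/ → [ɫ] (rule 1).
All other segments surface unchanged.

4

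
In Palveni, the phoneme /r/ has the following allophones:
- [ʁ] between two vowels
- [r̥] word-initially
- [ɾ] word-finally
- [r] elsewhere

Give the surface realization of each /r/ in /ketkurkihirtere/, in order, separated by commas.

Occurrence 1 (position 6): no conditioning environment matches → elsewhere allophone [r].
Occurrence 2 (position 11): no conditioning environment matches → elsewhere allophone [r].
Occurrence 3 (position 14): between two vowels → [ʁ].

[r], [r], [ʁ]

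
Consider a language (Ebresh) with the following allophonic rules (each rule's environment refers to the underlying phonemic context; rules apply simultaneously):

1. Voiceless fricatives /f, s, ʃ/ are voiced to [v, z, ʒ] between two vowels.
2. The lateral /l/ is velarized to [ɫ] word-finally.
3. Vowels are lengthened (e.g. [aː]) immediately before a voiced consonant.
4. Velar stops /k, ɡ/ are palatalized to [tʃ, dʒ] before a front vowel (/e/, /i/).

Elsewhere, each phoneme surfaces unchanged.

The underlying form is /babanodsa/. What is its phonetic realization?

/b/ stays [b].
/a/ meets the environment for rule 3 (before a voiced consonant) → [aː].
/b/ (between /a/ and /a/) is unaffected → [b].
Rule 3 applies to /a/ (between /b/ and /n/: before a voiced consonant) → [aː].
/n/ (between /a/ and /o/) is unaffected → [n].
/o/ meets the environment for rule 3 (before a voiced consonant) → [oː].
/d/ stays [d].
/s/ — between /d/ and /a/; rule 1 does not apply here → [s].
/a/ (word-final) fails the environment for rule 3, so it stays [a].

[baːbaːnoːdsa]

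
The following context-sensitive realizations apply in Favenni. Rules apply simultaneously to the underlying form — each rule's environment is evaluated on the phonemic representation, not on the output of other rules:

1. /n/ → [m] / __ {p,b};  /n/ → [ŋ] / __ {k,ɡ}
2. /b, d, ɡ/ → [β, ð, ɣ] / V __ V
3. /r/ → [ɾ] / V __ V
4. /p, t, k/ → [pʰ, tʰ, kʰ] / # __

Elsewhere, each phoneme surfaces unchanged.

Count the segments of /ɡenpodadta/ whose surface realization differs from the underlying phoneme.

2

Segments that undergo a rule: /n/ → [m] (rule 1); /d/ → [ð] (rule 2).
All other segments surface unchanged.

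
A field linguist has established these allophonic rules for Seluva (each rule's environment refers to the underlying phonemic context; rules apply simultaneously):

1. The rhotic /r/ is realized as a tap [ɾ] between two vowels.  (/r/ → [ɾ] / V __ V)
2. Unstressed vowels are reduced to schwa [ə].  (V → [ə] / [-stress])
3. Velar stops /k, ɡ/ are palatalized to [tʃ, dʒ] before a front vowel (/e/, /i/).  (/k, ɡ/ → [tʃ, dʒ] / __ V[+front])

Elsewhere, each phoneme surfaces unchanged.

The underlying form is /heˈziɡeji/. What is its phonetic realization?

/e/ — between /h/ and /z/, in an unstressed syllable — surfaces as [ə] (rule 2).
/i/ (between /z/ and /ɡ/) fails the environment for rule 2, so it stays [i].
/ɡ/ (between /i/ and /e/): before a front vowel, so rule 3 applies → [dʒ].
/e/ (between /ɡ/ and /j/): in an unstressed syllable, so rule 2 applies → [ə].
/i/ meets the environment for rule 2 (in an unstressed syllable) → [ə].

[həˈzidʒəjə]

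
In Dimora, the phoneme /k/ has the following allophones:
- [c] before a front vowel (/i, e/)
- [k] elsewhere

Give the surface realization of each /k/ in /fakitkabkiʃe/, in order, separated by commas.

[c], [k], [c]

Occurrence 1 (position 3): before a front vowel → [c].
Occurrence 2 (position 6): no conditioning environment matches → elsewhere allophone [k].
Occurrence 3 (position 9): before a front vowel → [c].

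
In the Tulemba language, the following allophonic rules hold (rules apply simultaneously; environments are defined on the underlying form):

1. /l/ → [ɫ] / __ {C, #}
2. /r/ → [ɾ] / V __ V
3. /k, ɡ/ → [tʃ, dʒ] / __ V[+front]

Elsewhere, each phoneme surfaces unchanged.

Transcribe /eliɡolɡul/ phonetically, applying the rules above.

[eliɡoɫɡuɫ]

/e/ — not in any rule's target class → [e].
/l/ (between /e/ and /i/): rule 1 targets it, but not word-finally or immediately before a consonant → unchanged [l].
/i/ stays [i].
/ɡ/ (between /i/ and /o/) fails the environment for rule 3, so it stays [ɡ].
/o/ stays [o].
/l/ — between /o/ and /ɡ/, word-finally or immediately before a consonant — surfaces as [ɫ] (rule 1).
/ɡ/ (between /l/ and /u/): rule 3 targets it, but not before a front vowel → unchanged [ɡ].
/u/ — not in any rule's target class → [u].
Rule 1 applies to /l/ (word-final: word-finally or immediately before a consonant) → [ɫ].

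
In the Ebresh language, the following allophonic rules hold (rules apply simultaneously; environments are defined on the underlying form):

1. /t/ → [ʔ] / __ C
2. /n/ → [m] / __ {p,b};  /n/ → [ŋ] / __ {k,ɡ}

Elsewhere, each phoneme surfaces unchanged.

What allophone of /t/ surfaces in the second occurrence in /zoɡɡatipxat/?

/t/ (word-final) fails the environment for rule 1, so it stays [t].

[t]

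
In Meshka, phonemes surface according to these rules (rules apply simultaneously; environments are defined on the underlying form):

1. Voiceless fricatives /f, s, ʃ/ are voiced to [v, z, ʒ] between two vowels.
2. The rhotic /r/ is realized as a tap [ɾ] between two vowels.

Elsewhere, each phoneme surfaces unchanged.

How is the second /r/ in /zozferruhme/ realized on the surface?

[r]

/r/ (between /r/ and /u/): rule 2 targets it, but not between two vowels → unchanged [r].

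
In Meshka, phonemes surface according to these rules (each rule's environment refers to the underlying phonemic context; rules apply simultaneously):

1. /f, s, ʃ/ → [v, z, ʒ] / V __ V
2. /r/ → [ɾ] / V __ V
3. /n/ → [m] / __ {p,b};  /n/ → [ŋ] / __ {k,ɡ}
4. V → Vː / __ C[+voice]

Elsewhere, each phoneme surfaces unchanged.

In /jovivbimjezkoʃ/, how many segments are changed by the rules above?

Segments that undergo a rule: /o/ → [oː] (rule 4); /i/ → [iː] (rule 4); /i/ → [iː] (rule 4); /e/ → [eː] (rule 4).
All other segments surface unchanged.

4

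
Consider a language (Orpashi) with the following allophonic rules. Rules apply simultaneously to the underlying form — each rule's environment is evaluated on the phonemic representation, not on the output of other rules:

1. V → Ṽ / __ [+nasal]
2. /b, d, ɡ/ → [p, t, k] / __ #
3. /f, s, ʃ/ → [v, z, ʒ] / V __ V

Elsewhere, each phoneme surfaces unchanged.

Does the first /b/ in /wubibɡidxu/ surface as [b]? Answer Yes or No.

Yes

/b/ (between /u/ and /i/) is in the target of rule 2 but the environment (word-finally) is not met → [b].
The actual realization is [b], which matches [b].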